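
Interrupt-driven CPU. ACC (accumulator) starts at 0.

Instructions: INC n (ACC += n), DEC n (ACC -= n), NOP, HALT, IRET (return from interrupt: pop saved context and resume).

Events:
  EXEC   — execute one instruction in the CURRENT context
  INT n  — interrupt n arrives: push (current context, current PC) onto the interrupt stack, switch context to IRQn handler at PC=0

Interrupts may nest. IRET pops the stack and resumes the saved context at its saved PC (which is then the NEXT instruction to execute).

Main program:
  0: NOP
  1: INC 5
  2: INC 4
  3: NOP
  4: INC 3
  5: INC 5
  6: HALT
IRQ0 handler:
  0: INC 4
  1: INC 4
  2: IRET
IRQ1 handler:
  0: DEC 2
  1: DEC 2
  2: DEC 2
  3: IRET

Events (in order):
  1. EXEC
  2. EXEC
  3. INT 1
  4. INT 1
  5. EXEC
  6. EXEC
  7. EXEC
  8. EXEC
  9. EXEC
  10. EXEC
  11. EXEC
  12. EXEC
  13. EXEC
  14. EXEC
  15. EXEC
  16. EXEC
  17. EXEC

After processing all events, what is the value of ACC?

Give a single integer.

Answer: 5

Derivation:
Event 1 (EXEC): [MAIN] PC=0: NOP
Event 2 (EXEC): [MAIN] PC=1: INC 5 -> ACC=5
Event 3 (INT 1): INT 1 arrives: push (MAIN, PC=2), enter IRQ1 at PC=0 (depth now 1)
Event 4 (INT 1): INT 1 arrives: push (IRQ1, PC=0), enter IRQ1 at PC=0 (depth now 2)
Event 5 (EXEC): [IRQ1] PC=0: DEC 2 -> ACC=3
Event 6 (EXEC): [IRQ1] PC=1: DEC 2 -> ACC=1
Event 7 (EXEC): [IRQ1] PC=2: DEC 2 -> ACC=-1
Event 8 (EXEC): [IRQ1] PC=3: IRET -> resume IRQ1 at PC=0 (depth now 1)
Event 9 (EXEC): [IRQ1] PC=0: DEC 2 -> ACC=-3
Event 10 (EXEC): [IRQ1] PC=1: DEC 2 -> ACC=-5
Event 11 (EXEC): [IRQ1] PC=2: DEC 2 -> ACC=-7
Event 12 (EXEC): [IRQ1] PC=3: IRET -> resume MAIN at PC=2 (depth now 0)
Event 13 (EXEC): [MAIN] PC=2: INC 4 -> ACC=-3
Event 14 (EXEC): [MAIN] PC=3: NOP
Event 15 (EXEC): [MAIN] PC=4: INC 3 -> ACC=0
Event 16 (EXEC): [MAIN] PC=5: INC 5 -> ACC=5
Event 17 (EXEC): [MAIN] PC=6: HALT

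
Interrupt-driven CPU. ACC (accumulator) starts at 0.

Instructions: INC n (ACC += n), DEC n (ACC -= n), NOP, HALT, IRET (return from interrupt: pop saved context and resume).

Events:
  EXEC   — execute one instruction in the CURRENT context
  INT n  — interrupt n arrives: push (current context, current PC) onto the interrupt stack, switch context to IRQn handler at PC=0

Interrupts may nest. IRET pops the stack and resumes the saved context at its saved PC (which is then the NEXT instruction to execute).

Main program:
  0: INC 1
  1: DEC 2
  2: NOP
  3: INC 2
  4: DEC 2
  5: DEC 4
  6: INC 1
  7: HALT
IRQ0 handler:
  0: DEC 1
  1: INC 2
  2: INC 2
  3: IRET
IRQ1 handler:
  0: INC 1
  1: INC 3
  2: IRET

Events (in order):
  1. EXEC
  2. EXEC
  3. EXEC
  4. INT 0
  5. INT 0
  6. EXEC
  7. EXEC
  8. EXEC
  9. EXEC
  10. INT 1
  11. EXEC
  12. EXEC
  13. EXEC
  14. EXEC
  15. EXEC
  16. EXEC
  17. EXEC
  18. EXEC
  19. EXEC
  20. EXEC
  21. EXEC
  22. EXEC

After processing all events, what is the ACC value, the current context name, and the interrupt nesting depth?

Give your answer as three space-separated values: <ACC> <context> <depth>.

Event 1 (EXEC): [MAIN] PC=0: INC 1 -> ACC=1
Event 2 (EXEC): [MAIN] PC=1: DEC 2 -> ACC=-1
Event 3 (EXEC): [MAIN] PC=2: NOP
Event 4 (INT 0): INT 0 arrives: push (MAIN, PC=3), enter IRQ0 at PC=0 (depth now 1)
Event 5 (INT 0): INT 0 arrives: push (IRQ0, PC=0), enter IRQ0 at PC=0 (depth now 2)
Event 6 (EXEC): [IRQ0] PC=0: DEC 1 -> ACC=-2
Event 7 (EXEC): [IRQ0] PC=1: INC 2 -> ACC=0
Event 8 (EXEC): [IRQ0] PC=2: INC 2 -> ACC=2
Event 9 (EXEC): [IRQ0] PC=3: IRET -> resume IRQ0 at PC=0 (depth now 1)
Event 10 (INT 1): INT 1 arrives: push (IRQ0, PC=0), enter IRQ1 at PC=0 (depth now 2)
Event 11 (EXEC): [IRQ1] PC=0: INC 1 -> ACC=3
Event 12 (EXEC): [IRQ1] PC=1: INC 3 -> ACC=6
Event 13 (EXEC): [IRQ1] PC=2: IRET -> resume IRQ0 at PC=0 (depth now 1)
Event 14 (EXEC): [IRQ0] PC=0: DEC 1 -> ACC=5
Event 15 (EXEC): [IRQ0] PC=1: INC 2 -> ACC=7
Event 16 (EXEC): [IRQ0] PC=2: INC 2 -> ACC=9
Event 17 (EXEC): [IRQ0] PC=3: IRET -> resume MAIN at PC=3 (depth now 0)
Event 18 (EXEC): [MAIN] PC=3: INC 2 -> ACC=11
Event 19 (EXEC): [MAIN] PC=4: DEC 2 -> ACC=9
Event 20 (EXEC): [MAIN] PC=5: DEC 4 -> ACC=5
Event 21 (EXEC): [MAIN] PC=6: INC 1 -> ACC=6
Event 22 (EXEC): [MAIN] PC=7: HALT

Answer: 6 MAIN 0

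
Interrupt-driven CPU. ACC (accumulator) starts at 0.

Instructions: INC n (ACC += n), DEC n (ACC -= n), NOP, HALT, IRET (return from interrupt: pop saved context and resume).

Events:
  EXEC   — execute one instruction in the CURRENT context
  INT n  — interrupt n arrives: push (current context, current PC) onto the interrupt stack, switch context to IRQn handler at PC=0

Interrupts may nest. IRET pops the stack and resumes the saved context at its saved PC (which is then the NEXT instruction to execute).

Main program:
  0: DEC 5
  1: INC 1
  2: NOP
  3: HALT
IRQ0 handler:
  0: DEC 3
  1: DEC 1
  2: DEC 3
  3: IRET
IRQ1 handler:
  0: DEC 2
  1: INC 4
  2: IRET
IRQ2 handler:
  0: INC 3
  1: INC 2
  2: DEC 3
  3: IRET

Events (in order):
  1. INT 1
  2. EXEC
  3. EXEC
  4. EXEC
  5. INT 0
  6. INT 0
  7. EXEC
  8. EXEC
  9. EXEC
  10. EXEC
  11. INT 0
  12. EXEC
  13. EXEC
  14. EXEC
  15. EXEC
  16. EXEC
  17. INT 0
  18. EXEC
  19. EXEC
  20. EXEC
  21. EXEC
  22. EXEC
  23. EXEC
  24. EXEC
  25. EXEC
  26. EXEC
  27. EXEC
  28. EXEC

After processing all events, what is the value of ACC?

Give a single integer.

Answer: -30

Derivation:
Event 1 (INT 1): INT 1 arrives: push (MAIN, PC=0), enter IRQ1 at PC=0 (depth now 1)
Event 2 (EXEC): [IRQ1] PC=0: DEC 2 -> ACC=-2
Event 3 (EXEC): [IRQ1] PC=1: INC 4 -> ACC=2
Event 4 (EXEC): [IRQ1] PC=2: IRET -> resume MAIN at PC=0 (depth now 0)
Event 5 (INT 0): INT 0 arrives: push (MAIN, PC=0), enter IRQ0 at PC=0 (depth now 1)
Event 6 (INT 0): INT 0 arrives: push (IRQ0, PC=0), enter IRQ0 at PC=0 (depth now 2)
Event 7 (EXEC): [IRQ0] PC=0: DEC 3 -> ACC=-1
Event 8 (EXEC): [IRQ0] PC=1: DEC 1 -> ACC=-2
Event 9 (EXEC): [IRQ0] PC=2: DEC 3 -> ACC=-5
Event 10 (EXEC): [IRQ0] PC=3: IRET -> resume IRQ0 at PC=0 (depth now 1)
Event 11 (INT 0): INT 0 arrives: push (IRQ0, PC=0), enter IRQ0 at PC=0 (depth now 2)
Event 12 (EXEC): [IRQ0] PC=0: DEC 3 -> ACC=-8
Event 13 (EXEC): [IRQ0] PC=1: DEC 1 -> ACC=-9
Event 14 (EXEC): [IRQ0] PC=2: DEC 3 -> ACC=-12
Event 15 (EXEC): [IRQ0] PC=3: IRET -> resume IRQ0 at PC=0 (depth now 1)
Event 16 (EXEC): [IRQ0] PC=0: DEC 3 -> ACC=-15
Event 17 (INT 0): INT 0 arrives: push (IRQ0, PC=1), enter IRQ0 at PC=0 (depth now 2)
Event 18 (EXEC): [IRQ0] PC=0: DEC 3 -> ACC=-18
Event 19 (EXEC): [IRQ0] PC=1: DEC 1 -> ACC=-19
Event 20 (EXEC): [IRQ0] PC=2: DEC 3 -> ACC=-22
Event 21 (EXEC): [IRQ0] PC=3: IRET -> resume IRQ0 at PC=1 (depth now 1)
Event 22 (EXEC): [IRQ0] PC=1: DEC 1 -> ACC=-23
Event 23 (EXEC): [IRQ0] PC=2: DEC 3 -> ACC=-26
Event 24 (EXEC): [IRQ0] PC=3: IRET -> resume MAIN at PC=0 (depth now 0)
Event 25 (EXEC): [MAIN] PC=0: DEC 5 -> ACC=-31
Event 26 (EXEC): [MAIN] PC=1: INC 1 -> ACC=-30
Event 27 (EXEC): [MAIN] PC=2: NOP
Event 28 (EXEC): [MAIN] PC=3: HALT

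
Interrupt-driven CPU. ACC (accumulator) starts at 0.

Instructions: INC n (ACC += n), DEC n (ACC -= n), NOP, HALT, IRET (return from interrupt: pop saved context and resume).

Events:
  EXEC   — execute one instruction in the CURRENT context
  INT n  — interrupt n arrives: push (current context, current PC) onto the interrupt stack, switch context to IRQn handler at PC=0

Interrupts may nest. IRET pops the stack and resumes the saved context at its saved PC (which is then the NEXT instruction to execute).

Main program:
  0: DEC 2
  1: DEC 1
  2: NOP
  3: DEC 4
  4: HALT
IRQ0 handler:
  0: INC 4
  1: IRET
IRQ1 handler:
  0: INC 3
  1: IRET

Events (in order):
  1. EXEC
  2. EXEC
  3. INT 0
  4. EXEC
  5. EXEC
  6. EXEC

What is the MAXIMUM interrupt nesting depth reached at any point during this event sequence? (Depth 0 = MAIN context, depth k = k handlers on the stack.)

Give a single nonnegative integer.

Answer: 1

Derivation:
Event 1 (EXEC): [MAIN] PC=0: DEC 2 -> ACC=-2 [depth=0]
Event 2 (EXEC): [MAIN] PC=1: DEC 1 -> ACC=-3 [depth=0]
Event 3 (INT 0): INT 0 arrives: push (MAIN, PC=2), enter IRQ0 at PC=0 (depth now 1) [depth=1]
Event 4 (EXEC): [IRQ0] PC=0: INC 4 -> ACC=1 [depth=1]
Event 5 (EXEC): [IRQ0] PC=1: IRET -> resume MAIN at PC=2 (depth now 0) [depth=0]
Event 6 (EXEC): [MAIN] PC=2: NOP [depth=0]
Max depth observed: 1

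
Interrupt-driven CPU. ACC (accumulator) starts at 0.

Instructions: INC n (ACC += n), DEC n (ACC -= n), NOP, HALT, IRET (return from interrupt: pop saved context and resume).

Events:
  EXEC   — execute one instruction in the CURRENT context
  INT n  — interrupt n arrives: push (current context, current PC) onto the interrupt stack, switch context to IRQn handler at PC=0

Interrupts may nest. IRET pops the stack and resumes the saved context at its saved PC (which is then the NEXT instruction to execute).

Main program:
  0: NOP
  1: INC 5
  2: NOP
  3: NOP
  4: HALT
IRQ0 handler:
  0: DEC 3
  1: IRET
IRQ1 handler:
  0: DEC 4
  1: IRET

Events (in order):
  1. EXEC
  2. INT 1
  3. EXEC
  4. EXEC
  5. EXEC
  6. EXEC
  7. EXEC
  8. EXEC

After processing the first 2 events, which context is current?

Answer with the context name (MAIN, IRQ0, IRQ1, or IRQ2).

Event 1 (EXEC): [MAIN] PC=0: NOP
Event 2 (INT 1): INT 1 arrives: push (MAIN, PC=1), enter IRQ1 at PC=0 (depth now 1)

Answer: IRQ1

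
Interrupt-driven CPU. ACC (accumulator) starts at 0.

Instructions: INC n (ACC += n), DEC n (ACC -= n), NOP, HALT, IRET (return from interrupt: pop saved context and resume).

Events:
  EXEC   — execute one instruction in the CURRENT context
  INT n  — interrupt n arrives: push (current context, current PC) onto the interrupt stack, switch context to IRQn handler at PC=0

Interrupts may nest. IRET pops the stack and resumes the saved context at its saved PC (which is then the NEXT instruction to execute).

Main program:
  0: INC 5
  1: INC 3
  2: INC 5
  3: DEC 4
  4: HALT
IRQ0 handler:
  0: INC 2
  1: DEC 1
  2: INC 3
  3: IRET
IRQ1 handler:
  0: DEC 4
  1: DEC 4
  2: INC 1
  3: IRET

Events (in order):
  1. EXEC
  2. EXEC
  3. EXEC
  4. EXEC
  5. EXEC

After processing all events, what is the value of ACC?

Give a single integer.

Event 1 (EXEC): [MAIN] PC=0: INC 5 -> ACC=5
Event 2 (EXEC): [MAIN] PC=1: INC 3 -> ACC=8
Event 3 (EXEC): [MAIN] PC=2: INC 5 -> ACC=13
Event 4 (EXEC): [MAIN] PC=3: DEC 4 -> ACC=9
Event 5 (EXEC): [MAIN] PC=4: HALT

Answer: 9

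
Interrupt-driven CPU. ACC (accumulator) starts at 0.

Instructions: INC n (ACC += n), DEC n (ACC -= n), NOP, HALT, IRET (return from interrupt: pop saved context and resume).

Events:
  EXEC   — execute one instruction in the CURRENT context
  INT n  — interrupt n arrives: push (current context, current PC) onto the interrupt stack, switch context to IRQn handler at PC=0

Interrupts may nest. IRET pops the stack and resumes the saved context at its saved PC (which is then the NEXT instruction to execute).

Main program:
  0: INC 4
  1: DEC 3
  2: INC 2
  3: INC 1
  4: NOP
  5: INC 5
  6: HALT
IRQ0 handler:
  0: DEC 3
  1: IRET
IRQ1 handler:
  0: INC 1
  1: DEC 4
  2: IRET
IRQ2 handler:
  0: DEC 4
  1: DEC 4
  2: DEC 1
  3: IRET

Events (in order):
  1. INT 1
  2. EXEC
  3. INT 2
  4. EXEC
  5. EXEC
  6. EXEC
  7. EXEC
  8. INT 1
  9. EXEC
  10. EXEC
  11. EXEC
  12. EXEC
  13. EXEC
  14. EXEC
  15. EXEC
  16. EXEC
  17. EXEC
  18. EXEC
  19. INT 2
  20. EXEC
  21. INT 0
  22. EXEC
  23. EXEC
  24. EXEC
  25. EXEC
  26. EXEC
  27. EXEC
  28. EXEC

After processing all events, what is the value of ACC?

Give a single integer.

Answer: -18

Derivation:
Event 1 (INT 1): INT 1 arrives: push (MAIN, PC=0), enter IRQ1 at PC=0 (depth now 1)
Event 2 (EXEC): [IRQ1] PC=0: INC 1 -> ACC=1
Event 3 (INT 2): INT 2 arrives: push (IRQ1, PC=1), enter IRQ2 at PC=0 (depth now 2)
Event 4 (EXEC): [IRQ2] PC=0: DEC 4 -> ACC=-3
Event 5 (EXEC): [IRQ2] PC=1: DEC 4 -> ACC=-7
Event 6 (EXEC): [IRQ2] PC=2: DEC 1 -> ACC=-8
Event 7 (EXEC): [IRQ2] PC=3: IRET -> resume IRQ1 at PC=1 (depth now 1)
Event 8 (INT 1): INT 1 arrives: push (IRQ1, PC=1), enter IRQ1 at PC=0 (depth now 2)
Event 9 (EXEC): [IRQ1] PC=0: INC 1 -> ACC=-7
Event 10 (EXEC): [IRQ1] PC=1: DEC 4 -> ACC=-11
Event 11 (EXEC): [IRQ1] PC=2: IRET -> resume IRQ1 at PC=1 (depth now 1)
Event 12 (EXEC): [IRQ1] PC=1: DEC 4 -> ACC=-15
Event 13 (EXEC): [IRQ1] PC=2: IRET -> resume MAIN at PC=0 (depth now 0)
Event 14 (EXEC): [MAIN] PC=0: INC 4 -> ACC=-11
Event 15 (EXEC): [MAIN] PC=1: DEC 3 -> ACC=-14
Event 16 (EXEC): [MAIN] PC=2: INC 2 -> ACC=-12
Event 17 (EXEC): [MAIN] PC=3: INC 1 -> ACC=-11
Event 18 (EXEC): [MAIN] PC=4: NOP
Event 19 (INT 2): INT 2 arrives: push (MAIN, PC=5), enter IRQ2 at PC=0 (depth now 1)
Event 20 (EXEC): [IRQ2] PC=0: DEC 4 -> ACC=-15
Event 21 (INT 0): INT 0 arrives: push (IRQ2, PC=1), enter IRQ0 at PC=0 (depth now 2)
Event 22 (EXEC): [IRQ0] PC=0: DEC 3 -> ACC=-18
Event 23 (EXEC): [IRQ0] PC=1: IRET -> resume IRQ2 at PC=1 (depth now 1)
Event 24 (EXEC): [IRQ2] PC=1: DEC 4 -> ACC=-22
Event 25 (EXEC): [IRQ2] PC=2: DEC 1 -> ACC=-23
Event 26 (EXEC): [IRQ2] PC=3: IRET -> resume MAIN at PC=5 (depth now 0)
Event 27 (EXEC): [MAIN] PC=5: INC 5 -> ACC=-18
Event 28 (EXEC): [MAIN] PC=6: HALT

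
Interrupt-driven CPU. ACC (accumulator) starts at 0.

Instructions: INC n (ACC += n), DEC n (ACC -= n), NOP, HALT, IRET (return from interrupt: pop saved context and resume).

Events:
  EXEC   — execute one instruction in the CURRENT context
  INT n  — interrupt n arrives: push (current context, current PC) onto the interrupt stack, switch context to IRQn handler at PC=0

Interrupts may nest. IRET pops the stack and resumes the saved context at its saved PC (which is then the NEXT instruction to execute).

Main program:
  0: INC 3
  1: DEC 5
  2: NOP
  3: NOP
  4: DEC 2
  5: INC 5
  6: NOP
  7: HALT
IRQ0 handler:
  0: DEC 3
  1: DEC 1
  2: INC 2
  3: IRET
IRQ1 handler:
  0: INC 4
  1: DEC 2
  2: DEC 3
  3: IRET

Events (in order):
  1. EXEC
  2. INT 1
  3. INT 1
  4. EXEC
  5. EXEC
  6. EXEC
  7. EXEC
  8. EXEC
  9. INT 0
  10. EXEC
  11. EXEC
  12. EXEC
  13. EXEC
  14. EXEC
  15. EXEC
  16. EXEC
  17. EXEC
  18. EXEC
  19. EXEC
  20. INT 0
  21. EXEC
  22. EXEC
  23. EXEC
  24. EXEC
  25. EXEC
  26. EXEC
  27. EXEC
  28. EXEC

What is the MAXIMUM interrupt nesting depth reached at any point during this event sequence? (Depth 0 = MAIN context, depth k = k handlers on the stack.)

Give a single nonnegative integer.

Event 1 (EXEC): [MAIN] PC=0: INC 3 -> ACC=3 [depth=0]
Event 2 (INT 1): INT 1 arrives: push (MAIN, PC=1), enter IRQ1 at PC=0 (depth now 1) [depth=1]
Event 3 (INT 1): INT 1 arrives: push (IRQ1, PC=0), enter IRQ1 at PC=0 (depth now 2) [depth=2]
Event 4 (EXEC): [IRQ1] PC=0: INC 4 -> ACC=7 [depth=2]
Event 5 (EXEC): [IRQ1] PC=1: DEC 2 -> ACC=5 [depth=2]
Event 6 (EXEC): [IRQ1] PC=2: DEC 3 -> ACC=2 [depth=2]
Event 7 (EXEC): [IRQ1] PC=3: IRET -> resume IRQ1 at PC=0 (depth now 1) [depth=1]
Event 8 (EXEC): [IRQ1] PC=0: INC 4 -> ACC=6 [depth=1]
Event 9 (INT 0): INT 0 arrives: push (IRQ1, PC=1), enter IRQ0 at PC=0 (depth now 2) [depth=2]
Event 10 (EXEC): [IRQ0] PC=0: DEC 3 -> ACC=3 [depth=2]
Event 11 (EXEC): [IRQ0] PC=1: DEC 1 -> ACC=2 [depth=2]
Event 12 (EXEC): [IRQ0] PC=2: INC 2 -> ACC=4 [depth=2]
Event 13 (EXEC): [IRQ0] PC=3: IRET -> resume IRQ1 at PC=1 (depth now 1) [depth=1]
Event 14 (EXEC): [IRQ1] PC=1: DEC 2 -> ACC=2 [depth=1]
Event 15 (EXEC): [IRQ1] PC=2: DEC 3 -> ACC=-1 [depth=1]
Event 16 (EXEC): [IRQ1] PC=3: IRET -> resume MAIN at PC=1 (depth now 0) [depth=0]
Event 17 (EXEC): [MAIN] PC=1: DEC 5 -> ACC=-6 [depth=0]
Event 18 (EXEC): [MAIN] PC=2: NOP [depth=0]
Event 19 (EXEC): [MAIN] PC=3: NOP [depth=0]
Event 20 (INT 0): INT 0 arrives: push (MAIN, PC=4), enter IRQ0 at PC=0 (depth now 1) [depth=1]
Event 21 (EXEC): [IRQ0] PC=0: DEC 3 -> ACC=-9 [depth=1]
Event 22 (EXEC): [IRQ0] PC=1: DEC 1 -> ACC=-10 [depth=1]
Event 23 (EXEC): [IRQ0] PC=2: INC 2 -> ACC=-8 [depth=1]
Event 24 (EXEC): [IRQ0] PC=3: IRET -> resume MAIN at PC=4 (depth now 0) [depth=0]
Event 25 (EXEC): [MAIN] PC=4: DEC 2 -> ACC=-10 [depth=0]
Event 26 (EXEC): [MAIN] PC=5: INC 5 -> ACC=-5 [depth=0]
Event 27 (EXEC): [MAIN] PC=6: NOP [depth=0]
Event 28 (EXEC): [MAIN] PC=7: HALT [depth=0]
Max depth observed: 2

Answer: 2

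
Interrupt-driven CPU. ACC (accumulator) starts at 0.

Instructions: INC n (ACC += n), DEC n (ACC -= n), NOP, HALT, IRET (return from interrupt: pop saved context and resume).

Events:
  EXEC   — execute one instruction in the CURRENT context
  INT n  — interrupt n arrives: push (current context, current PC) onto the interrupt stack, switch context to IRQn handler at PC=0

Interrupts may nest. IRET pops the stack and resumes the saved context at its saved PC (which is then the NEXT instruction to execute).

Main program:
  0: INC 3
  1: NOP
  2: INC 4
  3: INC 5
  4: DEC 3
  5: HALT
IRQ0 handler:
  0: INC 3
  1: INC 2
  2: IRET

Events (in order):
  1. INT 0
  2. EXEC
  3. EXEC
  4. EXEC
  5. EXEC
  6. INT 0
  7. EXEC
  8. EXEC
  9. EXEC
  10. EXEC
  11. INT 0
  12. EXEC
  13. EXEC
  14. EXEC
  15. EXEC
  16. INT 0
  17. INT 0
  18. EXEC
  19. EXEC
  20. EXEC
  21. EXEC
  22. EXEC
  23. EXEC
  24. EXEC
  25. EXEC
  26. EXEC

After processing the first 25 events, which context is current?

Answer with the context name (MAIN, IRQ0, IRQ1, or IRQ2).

Answer: MAIN

Derivation:
Event 1 (INT 0): INT 0 arrives: push (MAIN, PC=0), enter IRQ0 at PC=0 (depth now 1)
Event 2 (EXEC): [IRQ0] PC=0: INC 3 -> ACC=3
Event 3 (EXEC): [IRQ0] PC=1: INC 2 -> ACC=5
Event 4 (EXEC): [IRQ0] PC=2: IRET -> resume MAIN at PC=0 (depth now 0)
Event 5 (EXEC): [MAIN] PC=0: INC 3 -> ACC=8
Event 6 (INT 0): INT 0 arrives: push (MAIN, PC=1), enter IRQ0 at PC=0 (depth now 1)
Event 7 (EXEC): [IRQ0] PC=0: INC 3 -> ACC=11
Event 8 (EXEC): [IRQ0] PC=1: INC 2 -> ACC=13
Event 9 (EXEC): [IRQ0] PC=2: IRET -> resume MAIN at PC=1 (depth now 0)
Event 10 (EXEC): [MAIN] PC=1: NOP
Event 11 (INT 0): INT 0 arrives: push (MAIN, PC=2), enter IRQ0 at PC=0 (depth now 1)
Event 12 (EXEC): [IRQ0] PC=0: INC 3 -> ACC=16
Event 13 (EXEC): [IRQ0] PC=1: INC 2 -> ACC=18
Event 14 (EXEC): [IRQ0] PC=2: IRET -> resume MAIN at PC=2 (depth now 0)
Event 15 (EXEC): [MAIN] PC=2: INC 4 -> ACC=22
Event 16 (INT 0): INT 0 arrives: push (MAIN, PC=3), enter IRQ0 at PC=0 (depth now 1)
Event 17 (INT 0): INT 0 arrives: push (IRQ0, PC=0), enter IRQ0 at PC=0 (depth now 2)
Event 18 (EXEC): [IRQ0] PC=0: INC 3 -> ACC=25
Event 19 (EXEC): [IRQ0] PC=1: INC 2 -> ACC=27
Event 20 (EXEC): [IRQ0] PC=2: IRET -> resume IRQ0 at PC=0 (depth now 1)
Event 21 (EXEC): [IRQ0] PC=0: INC 3 -> ACC=30
Event 22 (EXEC): [IRQ0] PC=1: INC 2 -> ACC=32
Event 23 (EXEC): [IRQ0] PC=2: IRET -> resume MAIN at PC=3 (depth now 0)
Event 24 (EXEC): [MAIN] PC=3: INC 5 -> ACC=37
Event 25 (EXEC): [MAIN] PC=4: DEC 3 -> ACC=34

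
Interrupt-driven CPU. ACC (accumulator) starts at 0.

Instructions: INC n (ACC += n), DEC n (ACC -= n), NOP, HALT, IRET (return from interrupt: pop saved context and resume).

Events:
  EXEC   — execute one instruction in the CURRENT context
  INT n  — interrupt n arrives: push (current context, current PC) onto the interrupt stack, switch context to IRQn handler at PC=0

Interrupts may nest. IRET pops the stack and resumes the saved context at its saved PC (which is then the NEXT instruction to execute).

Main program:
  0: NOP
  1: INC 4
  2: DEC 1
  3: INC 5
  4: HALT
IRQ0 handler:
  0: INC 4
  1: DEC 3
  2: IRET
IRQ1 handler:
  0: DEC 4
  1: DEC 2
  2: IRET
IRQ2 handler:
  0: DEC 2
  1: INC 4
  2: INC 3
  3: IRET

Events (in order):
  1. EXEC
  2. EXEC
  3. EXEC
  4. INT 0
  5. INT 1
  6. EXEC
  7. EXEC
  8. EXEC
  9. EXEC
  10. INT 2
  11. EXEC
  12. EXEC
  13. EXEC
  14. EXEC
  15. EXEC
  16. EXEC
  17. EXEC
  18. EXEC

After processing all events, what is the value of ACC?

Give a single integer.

Answer: 8

Derivation:
Event 1 (EXEC): [MAIN] PC=0: NOP
Event 2 (EXEC): [MAIN] PC=1: INC 4 -> ACC=4
Event 3 (EXEC): [MAIN] PC=2: DEC 1 -> ACC=3
Event 4 (INT 0): INT 0 arrives: push (MAIN, PC=3), enter IRQ0 at PC=0 (depth now 1)
Event 5 (INT 1): INT 1 arrives: push (IRQ0, PC=0), enter IRQ1 at PC=0 (depth now 2)
Event 6 (EXEC): [IRQ1] PC=0: DEC 4 -> ACC=-1
Event 7 (EXEC): [IRQ1] PC=1: DEC 2 -> ACC=-3
Event 8 (EXEC): [IRQ1] PC=2: IRET -> resume IRQ0 at PC=0 (depth now 1)
Event 9 (EXEC): [IRQ0] PC=0: INC 4 -> ACC=1
Event 10 (INT 2): INT 2 arrives: push (IRQ0, PC=1), enter IRQ2 at PC=0 (depth now 2)
Event 11 (EXEC): [IRQ2] PC=0: DEC 2 -> ACC=-1
Event 12 (EXEC): [IRQ2] PC=1: INC 4 -> ACC=3
Event 13 (EXEC): [IRQ2] PC=2: INC 3 -> ACC=6
Event 14 (EXEC): [IRQ2] PC=3: IRET -> resume IRQ0 at PC=1 (depth now 1)
Event 15 (EXEC): [IRQ0] PC=1: DEC 3 -> ACC=3
Event 16 (EXEC): [IRQ0] PC=2: IRET -> resume MAIN at PC=3 (depth now 0)
Event 17 (EXEC): [MAIN] PC=3: INC 5 -> ACC=8
Event 18 (EXEC): [MAIN] PC=4: HALT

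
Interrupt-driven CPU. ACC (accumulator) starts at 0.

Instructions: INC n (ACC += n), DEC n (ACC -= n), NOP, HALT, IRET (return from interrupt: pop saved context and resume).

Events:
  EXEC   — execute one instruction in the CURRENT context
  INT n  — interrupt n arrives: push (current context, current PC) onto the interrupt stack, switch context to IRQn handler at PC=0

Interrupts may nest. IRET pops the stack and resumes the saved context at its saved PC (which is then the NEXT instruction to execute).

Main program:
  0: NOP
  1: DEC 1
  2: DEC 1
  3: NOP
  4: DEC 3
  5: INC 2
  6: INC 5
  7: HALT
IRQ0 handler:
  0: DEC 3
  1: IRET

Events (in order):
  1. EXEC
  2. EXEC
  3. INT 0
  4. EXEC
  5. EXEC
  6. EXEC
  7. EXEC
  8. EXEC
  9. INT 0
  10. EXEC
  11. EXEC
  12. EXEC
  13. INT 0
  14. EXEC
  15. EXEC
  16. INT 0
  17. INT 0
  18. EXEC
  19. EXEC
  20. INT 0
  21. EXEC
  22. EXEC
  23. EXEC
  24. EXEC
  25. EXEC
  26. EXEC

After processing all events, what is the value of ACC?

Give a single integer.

Answer: -16

Derivation:
Event 1 (EXEC): [MAIN] PC=0: NOP
Event 2 (EXEC): [MAIN] PC=1: DEC 1 -> ACC=-1
Event 3 (INT 0): INT 0 arrives: push (MAIN, PC=2), enter IRQ0 at PC=0 (depth now 1)
Event 4 (EXEC): [IRQ0] PC=0: DEC 3 -> ACC=-4
Event 5 (EXEC): [IRQ0] PC=1: IRET -> resume MAIN at PC=2 (depth now 0)
Event 6 (EXEC): [MAIN] PC=2: DEC 1 -> ACC=-5
Event 7 (EXEC): [MAIN] PC=3: NOP
Event 8 (EXEC): [MAIN] PC=4: DEC 3 -> ACC=-8
Event 9 (INT 0): INT 0 arrives: push (MAIN, PC=5), enter IRQ0 at PC=0 (depth now 1)
Event 10 (EXEC): [IRQ0] PC=0: DEC 3 -> ACC=-11
Event 11 (EXEC): [IRQ0] PC=1: IRET -> resume MAIN at PC=5 (depth now 0)
Event 12 (EXEC): [MAIN] PC=5: INC 2 -> ACC=-9
Event 13 (INT 0): INT 0 arrives: push (MAIN, PC=6), enter IRQ0 at PC=0 (depth now 1)
Event 14 (EXEC): [IRQ0] PC=0: DEC 3 -> ACC=-12
Event 15 (EXEC): [IRQ0] PC=1: IRET -> resume MAIN at PC=6 (depth now 0)
Event 16 (INT 0): INT 0 arrives: push (MAIN, PC=6), enter IRQ0 at PC=0 (depth now 1)
Event 17 (INT 0): INT 0 arrives: push (IRQ0, PC=0), enter IRQ0 at PC=0 (depth now 2)
Event 18 (EXEC): [IRQ0] PC=0: DEC 3 -> ACC=-15
Event 19 (EXEC): [IRQ0] PC=1: IRET -> resume IRQ0 at PC=0 (depth now 1)
Event 20 (INT 0): INT 0 arrives: push (IRQ0, PC=0), enter IRQ0 at PC=0 (depth now 2)
Event 21 (EXEC): [IRQ0] PC=0: DEC 3 -> ACC=-18
Event 22 (EXEC): [IRQ0] PC=1: IRET -> resume IRQ0 at PC=0 (depth now 1)
Event 23 (EXEC): [IRQ0] PC=0: DEC 3 -> ACC=-21
Event 24 (EXEC): [IRQ0] PC=1: IRET -> resume MAIN at PC=6 (depth now 0)
Event 25 (EXEC): [MAIN] PC=6: INC 5 -> ACC=-16
Event 26 (EXEC): [MAIN] PC=7: HALT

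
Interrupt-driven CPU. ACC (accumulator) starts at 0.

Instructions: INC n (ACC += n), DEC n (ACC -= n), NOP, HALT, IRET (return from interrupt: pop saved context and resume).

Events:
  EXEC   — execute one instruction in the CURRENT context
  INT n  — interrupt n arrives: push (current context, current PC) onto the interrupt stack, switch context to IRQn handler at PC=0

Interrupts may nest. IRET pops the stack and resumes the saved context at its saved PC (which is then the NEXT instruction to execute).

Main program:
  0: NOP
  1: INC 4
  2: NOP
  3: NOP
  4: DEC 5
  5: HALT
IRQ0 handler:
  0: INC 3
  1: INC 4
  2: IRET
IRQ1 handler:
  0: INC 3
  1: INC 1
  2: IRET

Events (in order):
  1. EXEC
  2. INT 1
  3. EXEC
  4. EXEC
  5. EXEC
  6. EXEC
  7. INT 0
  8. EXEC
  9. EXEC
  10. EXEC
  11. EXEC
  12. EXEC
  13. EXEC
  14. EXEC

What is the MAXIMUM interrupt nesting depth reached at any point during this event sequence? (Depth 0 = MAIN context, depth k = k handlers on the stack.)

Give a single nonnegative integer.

Event 1 (EXEC): [MAIN] PC=0: NOP [depth=0]
Event 2 (INT 1): INT 1 arrives: push (MAIN, PC=1), enter IRQ1 at PC=0 (depth now 1) [depth=1]
Event 3 (EXEC): [IRQ1] PC=0: INC 3 -> ACC=3 [depth=1]
Event 4 (EXEC): [IRQ1] PC=1: INC 1 -> ACC=4 [depth=1]
Event 5 (EXEC): [IRQ1] PC=2: IRET -> resume MAIN at PC=1 (depth now 0) [depth=0]
Event 6 (EXEC): [MAIN] PC=1: INC 4 -> ACC=8 [depth=0]
Event 7 (INT 0): INT 0 arrives: push (MAIN, PC=2), enter IRQ0 at PC=0 (depth now 1) [depth=1]
Event 8 (EXEC): [IRQ0] PC=0: INC 3 -> ACC=11 [depth=1]
Event 9 (EXEC): [IRQ0] PC=1: INC 4 -> ACC=15 [depth=1]
Event 10 (EXEC): [IRQ0] PC=2: IRET -> resume MAIN at PC=2 (depth now 0) [depth=0]
Event 11 (EXEC): [MAIN] PC=2: NOP [depth=0]
Event 12 (EXEC): [MAIN] PC=3: NOP [depth=0]
Event 13 (EXEC): [MAIN] PC=4: DEC 5 -> ACC=10 [depth=0]
Event 14 (EXEC): [MAIN] PC=5: HALT [depth=0]
Max depth observed: 1

Answer: 1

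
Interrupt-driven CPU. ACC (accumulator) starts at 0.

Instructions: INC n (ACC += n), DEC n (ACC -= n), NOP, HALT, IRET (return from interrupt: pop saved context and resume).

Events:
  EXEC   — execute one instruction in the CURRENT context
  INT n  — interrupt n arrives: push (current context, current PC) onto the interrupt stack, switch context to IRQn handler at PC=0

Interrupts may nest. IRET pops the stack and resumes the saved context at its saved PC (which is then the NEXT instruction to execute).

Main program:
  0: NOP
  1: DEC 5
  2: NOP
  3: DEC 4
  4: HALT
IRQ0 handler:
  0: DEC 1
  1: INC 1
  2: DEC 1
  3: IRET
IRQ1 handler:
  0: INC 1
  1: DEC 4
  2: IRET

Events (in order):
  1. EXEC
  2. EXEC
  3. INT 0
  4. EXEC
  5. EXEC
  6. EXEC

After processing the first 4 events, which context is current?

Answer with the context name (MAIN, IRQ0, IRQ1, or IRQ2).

Event 1 (EXEC): [MAIN] PC=0: NOP
Event 2 (EXEC): [MAIN] PC=1: DEC 5 -> ACC=-5
Event 3 (INT 0): INT 0 arrives: push (MAIN, PC=2), enter IRQ0 at PC=0 (depth now 1)
Event 4 (EXEC): [IRQ0] PC=0: DEC 1 -> ACC=-6

Answer: IRQ0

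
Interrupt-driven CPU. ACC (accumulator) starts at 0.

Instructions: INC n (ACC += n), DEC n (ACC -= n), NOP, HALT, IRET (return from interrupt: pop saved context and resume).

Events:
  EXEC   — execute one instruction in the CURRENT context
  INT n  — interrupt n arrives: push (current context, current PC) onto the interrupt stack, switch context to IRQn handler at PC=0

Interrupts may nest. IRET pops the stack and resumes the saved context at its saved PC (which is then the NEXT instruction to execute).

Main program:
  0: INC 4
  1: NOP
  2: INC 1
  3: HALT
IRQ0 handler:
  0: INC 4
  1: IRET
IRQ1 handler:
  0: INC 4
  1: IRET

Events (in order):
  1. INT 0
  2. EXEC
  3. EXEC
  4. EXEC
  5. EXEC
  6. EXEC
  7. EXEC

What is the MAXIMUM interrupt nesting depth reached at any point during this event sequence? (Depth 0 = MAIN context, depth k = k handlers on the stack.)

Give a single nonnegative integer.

Answer: 1

Derivation:
Event 1 (INT 0): INT 0 arrives: push (MAIN, PC=0), enter IRQ0 at PC=0 (depth now 1) [depth=1]
Event 2 (EXEC): [IRQ0] PC=0: INC 4 -> ACC=4 [depth=1]
Event 3 (EXEC): [IRQ0] PC=1: IRET -> resume MAIN at PC=0 (depth now 0) [depth=0]
Event 4 (EXEC): [MAIN] PC=0: INC 4 -> ACC=8 [depth=0]
Event 5 (EXEC): [MAIN] PC=1: NOP [depth=0]
Event 6 (EXEC): [MAIN] PC=2: INC 1 -> ACC=9 [depth=0]
Event 7 (EXEC): [MAIN] PC=3: HALT [depth=0]
Max depth observed: 1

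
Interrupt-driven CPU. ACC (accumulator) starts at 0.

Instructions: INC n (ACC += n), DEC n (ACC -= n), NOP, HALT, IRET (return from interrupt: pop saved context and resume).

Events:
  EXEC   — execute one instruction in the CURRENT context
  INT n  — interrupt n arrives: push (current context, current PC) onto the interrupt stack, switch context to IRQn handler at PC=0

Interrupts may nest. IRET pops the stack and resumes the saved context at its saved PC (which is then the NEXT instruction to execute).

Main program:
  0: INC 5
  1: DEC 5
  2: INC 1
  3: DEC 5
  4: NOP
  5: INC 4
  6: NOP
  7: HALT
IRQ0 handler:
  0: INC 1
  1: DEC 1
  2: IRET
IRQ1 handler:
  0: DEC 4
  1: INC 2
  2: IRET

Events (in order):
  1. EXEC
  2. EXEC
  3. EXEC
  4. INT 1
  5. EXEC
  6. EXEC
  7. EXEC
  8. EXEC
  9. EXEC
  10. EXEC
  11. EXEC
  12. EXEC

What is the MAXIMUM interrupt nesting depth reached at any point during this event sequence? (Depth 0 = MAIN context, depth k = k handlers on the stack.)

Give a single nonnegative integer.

Answer: 1

Derivation:
Event 1 (EXEC): [MAIN] PC=0: INC 5 -> ACC=5 [depth=0]
Event 2 (EXEC): [MAIN] PC=1: DEC 5 -> ACC=0 [depth=0]
Event 3 (EXEC): [MAIN] PC=2: INC 1 -> ACC=1 [depth=0]
Event 4 (INT 1): INT 1 arrives: push (MAIN, PC=3), enter IRQ1 at PC=0 (depth now 1) [depth=1]
Event 5 (EXEC): [IRQ1] PC=0: DEC 4 -> ACC=-3 [depth=1]
Event 6 (EXEC): [IRQ1] PC=1: INC 2 -> ACC=-1 [depth=1]
Event 7 (EXEC): [IRQ1] PC=2: IRET -> resume MAIN at PC=3 (depth now 0) [depth=0]
Event 8 (EXEC): [MAIN] PC=3: DEC 5 -> ACC=-6 [depth=0]
Event 9 (EXEC): [MAIN] PC=4: NOP [depth=0]
Event 10 (EXEC): [MAIN] PC=5: INC 4 -> ACC=-2 [depth=0]
Event 11 (EXEC): [MAIN] PC=6: NOP [depth=0]
Event 12 (EXEC): [MAIN] PC=7: HALT [depth=0]
Max depth observed: 1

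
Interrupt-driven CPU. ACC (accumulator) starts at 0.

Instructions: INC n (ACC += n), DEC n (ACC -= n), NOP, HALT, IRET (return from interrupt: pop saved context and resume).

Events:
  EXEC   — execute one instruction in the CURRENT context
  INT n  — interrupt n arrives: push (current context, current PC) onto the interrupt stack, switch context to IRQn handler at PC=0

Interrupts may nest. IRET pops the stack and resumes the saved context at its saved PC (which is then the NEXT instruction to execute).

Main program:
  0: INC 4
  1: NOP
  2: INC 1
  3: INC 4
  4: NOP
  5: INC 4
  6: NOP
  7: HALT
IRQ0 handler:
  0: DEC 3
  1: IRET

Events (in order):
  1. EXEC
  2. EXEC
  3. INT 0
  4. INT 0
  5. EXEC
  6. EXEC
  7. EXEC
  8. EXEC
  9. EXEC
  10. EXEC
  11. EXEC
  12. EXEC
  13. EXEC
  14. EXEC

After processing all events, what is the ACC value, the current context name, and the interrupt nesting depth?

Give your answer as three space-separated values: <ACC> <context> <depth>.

Answer: 7 MAIN 0

Derivation:
Event 1 (EXEC): [MAIN] PC=0: INC 4 -> ACC=4
Event 2 (EXEC): [MAIN] PC=1: NOP
Event 3 (INT 0): INT 0 arrives: push (MAIN, PC=2), enter IRQ0 at PC=0 (depth now 1)
Event 4 (INT 0): INT 0 arrives: push (IRQ0, PC=0), enter IRQ0 at PC=0 (depth now 2)
Event 5 (EXEC): [IRQ0] PC=0: DEC 3 -> ACC=1
Event 6 (EXEC): [IRQ0] PC=1: IRET -> resume IRQ0 at PC=0 (depth now 1)
Event 7 (EXEC): [IRQ0] PC=0: DEC 3 -> ACC=-2
Event 8 (EXEC): [IRQ0] PC=1: IRET -> resume MAIN at PC=2 (depth now 0)
Event 9 (EXEC): [MAIN] PC=2: INC 1 -> ACC=-1
Event 10 (EXEC): [MAIN] PC=3: INC 4 -> ACC=3
Event 11 (EXEC): [MAIN] PC=4: NOP
Event 12 (EXEC): [MAIN] PC=5: INC 4 -> ACC=7
Event 13 (EXEC): [MAIN] PC=6: NOP
Event 14 (EXEC): [MAIN] PC=7: HALT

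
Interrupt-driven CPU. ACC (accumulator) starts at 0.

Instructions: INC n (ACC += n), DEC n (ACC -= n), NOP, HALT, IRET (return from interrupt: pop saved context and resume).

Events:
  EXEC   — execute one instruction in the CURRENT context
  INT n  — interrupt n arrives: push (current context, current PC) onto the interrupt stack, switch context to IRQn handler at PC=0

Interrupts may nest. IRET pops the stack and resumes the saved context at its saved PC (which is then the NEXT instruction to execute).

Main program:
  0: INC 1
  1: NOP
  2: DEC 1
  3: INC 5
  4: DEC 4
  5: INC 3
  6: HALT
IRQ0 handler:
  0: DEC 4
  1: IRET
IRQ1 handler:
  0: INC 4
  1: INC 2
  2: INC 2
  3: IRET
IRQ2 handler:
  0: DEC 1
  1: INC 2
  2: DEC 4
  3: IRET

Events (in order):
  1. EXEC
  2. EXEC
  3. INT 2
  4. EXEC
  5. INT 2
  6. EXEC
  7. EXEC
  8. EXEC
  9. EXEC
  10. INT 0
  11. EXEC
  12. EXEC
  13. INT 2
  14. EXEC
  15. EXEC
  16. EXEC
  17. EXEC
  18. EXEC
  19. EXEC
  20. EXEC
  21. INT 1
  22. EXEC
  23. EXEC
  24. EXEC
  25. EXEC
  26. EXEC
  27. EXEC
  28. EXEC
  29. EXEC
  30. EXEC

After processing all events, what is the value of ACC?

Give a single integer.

Answer: -1

Derivation:
Event 1 (EXEC): [MAIN] PC=0: INC 1 -> ACC=1
Event 2 (EXEC): [MAIN] PC=1: NOP
Event 3 (INT 2): INT 2 arrives: push (MAIN, PC=2), enter IRQ2 at PC=0 (depth now 1)
Event 4 (EXEC): [IRQ2] PC=0: DEC 1 -> ACC=0
Event 5 (INT 2): INT 2 arrives: push (IRQ2, PC=1), enter IRQ2 at PC=0 (depth now 2)
Event 6 (EXEC): [IRQ2] PC=0: DEC 1 -> ACC=-1
Event 7 (EXEC): [IRQ2] PC=1: INC 2 -> ACC=1
Event 8 (EXEC): [IRQ2] PC=2: DEC 4 -> ACC=-3
Event 9 (EXEC): [IRQ2] PC=3: IRET -> resume IRQ2 at PC=1 (depth now 1)
Event 10 (INT 0): INT 0 arrives: push (IRQ2, PC=1), enter IRQ0 at PC=0 (depth now 2)
Event 11 (EXEC): [IRQ0] PC=0: DEC 4 -> ACC=-7
Event 12 (EXEC): [IRQ0] PC=1: IRET -> resume IRQ2 at PC=1 (depth now 1)
Event 13 (INT 2): INT 2 arrives: push (IRQ2, PC=1), enter IRQ2 at PC=0 (depth now 2)
Event 14 (EXEC): [IRQ2] PC=0: DEC 1 -> ACC=-8
Event 15 (EXEC): [IRQ2] PC=1: INC 2 -> ACC=-6
Event 16 (EXEC): [IRQ2] PC=2: DEC 4 -> ACC=-10
Event 17 (EXEC): [IRQ2] PC=3: IRET -> resume IRQ2 at PC=1 (depth now 1)
Event 18 (EXEC): [IRQ2] PC=1: INC 2 -> ACC=-8
Event 19 (EXEC): [IRQ2] PC=2: DEC 4 -> ACC=-12
Event 20 (EXEC): [IRQ2] PC=3: IRET -> resume MAIN at PC=2 (depth now 0)
Event 21 (INT 1): INT 1 arrives: push (MAIN, PC=2), enter IRQ1 at PC=0 (depth now 1)
Event 22 (EXEC): [IRQ1] PC=0: INC 4 -> ACC=-8
Event 23 (EXEC): [IRQ1] PC=1: INC 2 -> ACC=-6
Event 24 (EXEC): [IRQ1] PC=2: INC 2 -> ACC=-4
Event 25 (EXEC): [IRQ1] PC=3: IRET -> resume MAIN at PC=2 (depth now 0)
Event 26 (EXEC): [MAIN] PC=2: DEC 1 -> ACC=-5
Event 27 (EXEC): [MAIN] PC=3: INC 5 -> ACC=0
Event 28 (EXEC): [MAIN] PC=4: DEC 4 -> ACC=-4
Event 29 (EXEC): [MAIN] PC=5: INC 3 -> ACC=-1
Event 30 (EXEC): [MAIN] PC=6: HALT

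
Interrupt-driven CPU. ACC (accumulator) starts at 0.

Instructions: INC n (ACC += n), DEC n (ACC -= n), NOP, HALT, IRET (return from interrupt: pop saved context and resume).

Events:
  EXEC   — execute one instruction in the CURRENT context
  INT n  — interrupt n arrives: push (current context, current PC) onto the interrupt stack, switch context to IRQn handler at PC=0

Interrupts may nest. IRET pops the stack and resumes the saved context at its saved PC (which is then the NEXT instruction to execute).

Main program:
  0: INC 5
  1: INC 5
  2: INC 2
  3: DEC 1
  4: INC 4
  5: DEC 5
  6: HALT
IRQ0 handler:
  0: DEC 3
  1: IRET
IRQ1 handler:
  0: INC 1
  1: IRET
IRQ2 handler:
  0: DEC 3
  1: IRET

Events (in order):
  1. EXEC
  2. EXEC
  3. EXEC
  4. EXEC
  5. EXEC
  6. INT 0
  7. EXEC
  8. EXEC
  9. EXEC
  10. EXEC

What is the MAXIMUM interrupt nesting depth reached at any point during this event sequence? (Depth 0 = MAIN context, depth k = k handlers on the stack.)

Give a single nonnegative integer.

Answer: 1

Derivation:
Event 1 (EXEC): [MAIN] PC=0: INC 5 -> ACC=5 [depth=0]
Event 2 (EXEC): [MAIN] PC=1: INC 5 -> ACC=10 [depth=0]
Event 3 (EXEC): [MAIN] PC=2: INC 2 -> ACC=12 [depth=0]
Event 4 (EXEC): [MAIN] PC=3: DEC 1 -> ACC=11 [depth=0]
Event 5 (EXEC): [MAIN] PC=4: INC 4 -> ACC=15 [depth=0]
Event 6 (INT 0): INT 0 arrives: push (MAIN, PC=5), enter IRQ0 at PC=0 (depth now 1) [depth=1]
Event 7 (EXEC): [IRQ0] PC=0: DEC 3 -> ACC=12 [depth=1]
Event 8 (EXEC): [IRQ0] PC=1: IRET -> resume MAIN at PC=5 (depth now 0) [depth=0]
Event 9 (EXEC): [MAIN] PC=5: DEC 5 -> ACC=7 [depth=0]
Event 10 (EXEC): [MAIN] PC=6: HALT [depth=0]
Max depth observed: 1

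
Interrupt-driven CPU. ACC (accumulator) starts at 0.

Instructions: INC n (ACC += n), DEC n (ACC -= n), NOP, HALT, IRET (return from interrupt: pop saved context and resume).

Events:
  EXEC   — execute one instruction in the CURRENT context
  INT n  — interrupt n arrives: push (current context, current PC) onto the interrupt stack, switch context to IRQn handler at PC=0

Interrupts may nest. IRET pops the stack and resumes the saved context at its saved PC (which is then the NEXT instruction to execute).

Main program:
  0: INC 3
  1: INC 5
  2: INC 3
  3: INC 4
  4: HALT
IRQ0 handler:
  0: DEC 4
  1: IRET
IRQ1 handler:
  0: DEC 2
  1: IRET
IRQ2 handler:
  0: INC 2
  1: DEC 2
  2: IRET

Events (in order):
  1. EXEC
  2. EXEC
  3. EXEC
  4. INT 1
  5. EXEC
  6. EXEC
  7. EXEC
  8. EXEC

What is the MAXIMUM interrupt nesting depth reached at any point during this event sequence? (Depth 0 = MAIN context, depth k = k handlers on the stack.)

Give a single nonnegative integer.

Event 1 (EXEC): [MAIN] PC=0: INC 3 -> ACC=3 [depth=0]
Event 2 (EXEC): [MAIN] PC=1: INC 5 -> ACC=8 [depth=0]
Event 3 (EXEC): [MAIN] PC=2: INC 3 -> ACC=11 [depth=0]
Event 4 (INT 1): INT 1 arrives: push (MAIN, PC=3), enter IRQ1 at PC=0 (depth now 1) [depth=1]
Event 5 (EXEC): [IRQ1] PC=0: DEC 2 -> ACC=9 [depth=1]
Event 6 (EXEC): [IRQ1] PC=1: IRET -> resume MAIN at PC=3 (depth now 0) [depth=0]
Event 7 (EXEC): [MAIN] PC=3: INC 4 -> ACC=13 [depth=0]
Event 8 (EXEC): [MAIN] PC=4: HALT [depth=0]
Max depth observed: 1

Answer: 1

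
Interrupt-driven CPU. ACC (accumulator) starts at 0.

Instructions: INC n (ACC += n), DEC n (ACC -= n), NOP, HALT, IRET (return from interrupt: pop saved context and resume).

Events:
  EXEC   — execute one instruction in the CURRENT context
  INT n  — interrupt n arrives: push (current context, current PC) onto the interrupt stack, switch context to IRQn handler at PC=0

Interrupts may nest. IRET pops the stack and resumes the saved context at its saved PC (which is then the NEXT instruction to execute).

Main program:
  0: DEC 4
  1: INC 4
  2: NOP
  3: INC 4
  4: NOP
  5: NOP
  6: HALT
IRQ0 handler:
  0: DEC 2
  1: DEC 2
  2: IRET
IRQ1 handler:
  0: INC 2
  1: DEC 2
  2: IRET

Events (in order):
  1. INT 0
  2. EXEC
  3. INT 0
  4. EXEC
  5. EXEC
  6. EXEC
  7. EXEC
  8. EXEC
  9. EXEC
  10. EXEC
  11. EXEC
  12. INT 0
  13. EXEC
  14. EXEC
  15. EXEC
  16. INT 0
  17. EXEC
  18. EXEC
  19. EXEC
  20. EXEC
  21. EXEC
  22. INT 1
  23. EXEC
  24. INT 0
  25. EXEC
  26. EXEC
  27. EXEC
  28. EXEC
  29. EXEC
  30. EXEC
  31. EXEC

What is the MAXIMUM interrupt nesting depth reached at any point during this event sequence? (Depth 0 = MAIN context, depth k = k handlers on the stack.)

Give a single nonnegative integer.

Event 1 (INT 0): INT 0 arrives: push (MAIN, PC=0), enter IRQ0 at PC=0 (depth now 1) [depth=1]
Event 2 (EXEC): [IRQ0] PC=0: DEC 2 -> ACC=-2 [depth=1]
Event 3 (INT 0): INT 0 arrives: push (IRQ0, PC=1), enter IRQ0 at PC=0 (depth now 2) [depth=2]
Event 4 (EXEC): [IRQ0] PC=0: DEC 2 -> ACC=-4 [depth=2]
Event 5 (EXEC): [IRQ0] PC=1: DEC 2 -> ACC=-6 [depth=2]
Event 6 (EXEC): [IRQ0] PC=2: IRET -> resume IRQ0 at PC=1 (depth now 1) [depth=1]
Event 7 (EXEC): [IRQ0] PC=1: DEC 2 -> ACC=-8 [depth=1]
Event 8 (EXEC): [IRQ0] PC=2: IRET -> resume MAIN at PC=0 (depth now 0) [depth=0]
Event 9 (EXEC): [MAIN] PC=0: DEC 4 -> ACC=-12 [depth=0]
Event 10 (EXEC): [MAIN] PC=1: INC 4 -> ACC=-8 [depth=0]
Event 11 (EXEC): [MAIN] PC=2: NOP [depth=0]
Event 12 (INT 0): INT 0 arrives: push (MAIN, PC=3), enter IRQ0 at PC=0 (depth now 1) [depth=1]
Event 13 (EXEC): [IRQ0] PC=0: DEC 2 -> ACC=-10 [depth=1]
Event 14 (EXEC): [IRQ0] PC=1: DEC 2 -> ACC=-12 [depth=1]
Event 15 (EXEC): [IRQ0] PC=2: IRET -> resume MAIN at PC=3 (depth now 0) [depth=0]
Event 16 (INT 0): INT 0 arrives: push (MAIN, PC=3), enter IRQ0 at PC=0 (depth now 1) [depth=1]
Event 17 (EXEC): [IRQ0] PC=0: DEC 2 -> ACC=-14 [depth=1]
Event 18 (EXEC): [IRQ0] PC=1: DEC 2 -> ACC=-16 [depth=1]
Event 19 (EXEC): [IRQ0] PC=2: IRET -> resume MAIN at PC=3 (depth now 0) [depth=0]
Event 20 (EXEC): [MAIN] PC=3: INC 4 -> ACC=-12 [depth=0]
Event 21 (EXEC): [MAIN] PC=4: NOP [depth=0]
Event 22 (INT 1): INT 1 arrives: push (MAIN, PC=5), enter IRQ1 at PC=0 (depth now 1) [depth=1]
Event 23 (EXEC): [IRQ1] PC=0: INC 2 -> ACC=-10 [depth=1]
Event 24 (INT 0): INT 0 arrives: push (IRQ1, PC=1), enter IRQ0 at PC=0 (depth now 2) [depth=2]
Event 25 (EXEC): [IRQ0] PC=0: DEC 2 -> ACC=-12 [depth=2]
Event 26 (EXEC): [IRQ0] PC=1: DEC 2 -> ACC=-14 [depth=2]
Event 27 (EXEC): [IRQ0] PC=2: IRET -> resume IRQ1 at PC=1 (depth now 1) [depth=1]
Event 28 (EXEC): [IRQ1] PC=1: DEC 2 -> ACC=-16 [depth=1]
Event 29 (EXEC): [IRQ1] PC=2: IRET -> resume MAIN at PC=5 (depth now 0) [depth=0]
Event 30 (EXEC): [MAIN] PC=5: NOP [depth=0]
Event 31 (EXEC): [MAIN] PC=6: HALT [depth=0]
Max depth observed: 2

Answer: 2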